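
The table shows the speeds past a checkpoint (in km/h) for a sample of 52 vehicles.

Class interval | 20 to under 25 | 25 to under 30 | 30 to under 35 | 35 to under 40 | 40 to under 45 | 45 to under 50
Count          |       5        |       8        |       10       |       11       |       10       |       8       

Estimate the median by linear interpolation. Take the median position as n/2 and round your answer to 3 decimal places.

36.364

Cumulative frequencies: 5, 13, 23, 34, 44, 52
n = 52; position = n/2 = 26.
This falls in the class 35 to under 40: L = 35, F = 23, f = 11, h = 5.
Median ≈ 35 + ((26 − 23) / 11) × 5 = 36.3636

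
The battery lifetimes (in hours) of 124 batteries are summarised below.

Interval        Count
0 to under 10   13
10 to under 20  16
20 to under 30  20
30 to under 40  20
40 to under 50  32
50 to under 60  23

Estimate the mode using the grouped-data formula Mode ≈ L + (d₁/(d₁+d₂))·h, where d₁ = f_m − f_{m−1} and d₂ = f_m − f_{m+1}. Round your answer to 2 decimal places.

Modal class: 40 to under 50 (highest frequency 32).
d₁ = 32 − 20 = 12, d₂ = 32 − 23 = 9
Mode ≈ 40 + (12/(12+9)) × 10 = 40 + 5.7143 = 45.7143

45.71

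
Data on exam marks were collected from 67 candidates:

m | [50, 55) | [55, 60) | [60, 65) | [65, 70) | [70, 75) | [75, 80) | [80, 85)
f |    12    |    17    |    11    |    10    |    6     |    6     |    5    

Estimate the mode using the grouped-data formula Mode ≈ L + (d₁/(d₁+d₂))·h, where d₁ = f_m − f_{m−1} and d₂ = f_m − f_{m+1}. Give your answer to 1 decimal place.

Modal class: [55, 60) (highest frequency 17).
d₁ = 17 − 12 = 5, d₂ = 17 − 11 = 6
Mode ≈ 55 + (5/(5+6)) × 5 = 55 + 2.2727 = 57.2727

57.3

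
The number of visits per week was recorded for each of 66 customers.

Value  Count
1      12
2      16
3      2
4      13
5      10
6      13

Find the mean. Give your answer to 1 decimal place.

Values: 1, 2, 3, 4, 5, 6
Σfx = 12×1 + 16×2 + 2×3 + 13×4 + 10×5 + 13×6 = 230
n = Σf = 66
Mean = 230 / 66 = 3.4848

3.5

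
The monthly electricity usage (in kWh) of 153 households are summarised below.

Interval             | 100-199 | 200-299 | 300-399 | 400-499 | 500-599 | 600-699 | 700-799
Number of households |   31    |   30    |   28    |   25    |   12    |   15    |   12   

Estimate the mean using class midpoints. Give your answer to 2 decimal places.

382.18

Midpoints: 149.5, 249.5, 349.5, 449.5, 549.5, 649.5, 749.5
Σfm = 31×149.5 + 30×249.5 + 28×349.5 + 25×449.5 + 12×549.5 + 15×649.5 + 12×749.5 = 58473.5
n = Σf = 153
Mean = 58473.5 / 153 = 382.1797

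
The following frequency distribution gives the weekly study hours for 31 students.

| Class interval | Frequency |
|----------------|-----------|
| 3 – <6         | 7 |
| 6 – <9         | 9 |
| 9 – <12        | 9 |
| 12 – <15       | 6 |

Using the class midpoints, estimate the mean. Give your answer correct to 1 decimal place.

8.9

Midpoints: 4.5, 7.5, 10.5, 13.5
Σfm = 7×4.5 + 9×7.5 + 9×10.5 + 6×13.5 = 274.5
n = Σf = 31
Mean = 274.5 / 31 = 8.8548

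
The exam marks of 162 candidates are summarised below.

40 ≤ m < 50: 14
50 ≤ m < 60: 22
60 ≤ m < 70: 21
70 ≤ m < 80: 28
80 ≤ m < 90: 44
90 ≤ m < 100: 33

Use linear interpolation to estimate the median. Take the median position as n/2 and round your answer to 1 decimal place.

78.6

Cumulative frequencies: 14, 36, 57, 85, 129, 162
n = 162; position = n/2 = 81.
This falls in the class 70 ≤ m < 80: L = 70, F = 57, f = 28, h = 10.
Median ≈ 70 + ((81 − 57) / 28) × 10 = 78.5714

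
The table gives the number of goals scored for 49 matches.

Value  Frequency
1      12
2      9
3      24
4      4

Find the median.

Cumulative frequencies: 12, 21, 45, 49
n = 49, so the median is the value in position (n+1)/2 = 25.
Position 25 falls at value 3.

3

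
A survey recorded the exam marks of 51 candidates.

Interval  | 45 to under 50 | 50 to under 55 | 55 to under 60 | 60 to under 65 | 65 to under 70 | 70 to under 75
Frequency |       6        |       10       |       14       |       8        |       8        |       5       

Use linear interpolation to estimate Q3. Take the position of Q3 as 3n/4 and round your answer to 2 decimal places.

65.16

Cumulative frequencies: 6, 16, 30, 38, 46, 51
n = 51; position = 3n/4 = 38.25.
This falls in the class 65 to under 70: L = 65, F = 38, f = 8, h = 5.
Upper quartile ≈ 65 + ((38.25 − 38) / 8) × 5 = 65.1562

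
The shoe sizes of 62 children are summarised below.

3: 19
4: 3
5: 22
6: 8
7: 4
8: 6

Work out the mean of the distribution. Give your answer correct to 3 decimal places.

Values: 3, 4, 5, 6, 7, 8
Σfx = 19×3 + 3×4 + 22×5 + 8×6 + 4×7 + 6×8 = 303
n = Σf = 62
Mean = 303 / 62 = 4.8871

4.887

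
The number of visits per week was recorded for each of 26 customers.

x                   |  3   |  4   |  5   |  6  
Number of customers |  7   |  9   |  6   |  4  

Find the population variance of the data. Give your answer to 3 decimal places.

1.043

Values: 3, 4, 5, 6
n = 26, Σfx = 111, mean = 4.2692
Σfx² = 501
Σf(x − x̄)² = Σfx² − (Σfx)²/n = 501 − 111²/26 = 27.1154
Population variance = 27.1154 / 26 = 1.0429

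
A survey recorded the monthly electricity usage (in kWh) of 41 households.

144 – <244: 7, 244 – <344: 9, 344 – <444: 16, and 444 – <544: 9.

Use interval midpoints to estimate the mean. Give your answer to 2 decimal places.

359.85

Midpoints: 194, 294, 394, 494
Σfm = 7×194 + 9×294 + 16×394 + 9×494 = 14754
n = Σf = 41
Mean = 14754 / 41 = 359.8537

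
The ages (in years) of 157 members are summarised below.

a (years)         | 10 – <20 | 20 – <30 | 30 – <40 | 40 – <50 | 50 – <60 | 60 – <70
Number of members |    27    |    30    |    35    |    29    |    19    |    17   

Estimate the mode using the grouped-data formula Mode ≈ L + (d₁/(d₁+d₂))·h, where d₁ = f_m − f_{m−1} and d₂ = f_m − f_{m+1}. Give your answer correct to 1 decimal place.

34.5

Modal class: 30 – <40 (highest frequency 35).
d₁ = 35 − 30 = 5, d₂ = 35 − 29 = 6
Mode ≈ 30 + (5/(5+6)) × 10 = 30 + 4.5455 = 34.5455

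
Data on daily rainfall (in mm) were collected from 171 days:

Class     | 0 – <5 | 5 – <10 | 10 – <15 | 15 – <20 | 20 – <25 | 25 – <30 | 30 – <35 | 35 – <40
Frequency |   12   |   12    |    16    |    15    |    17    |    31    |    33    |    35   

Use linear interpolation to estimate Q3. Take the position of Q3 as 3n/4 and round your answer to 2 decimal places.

Cumulative frequencies: 12, 24, 40, 55, 72, 103, 136, 171
n = 171; position = 3n/4 = 128.25.
This falls in the class 30 – <35: L = 30, F = 103, f = 33, h = 5.
Upper quartile ≈ 30 + ((128.25 − 103) / 33) × 5 = 33.8258

33.83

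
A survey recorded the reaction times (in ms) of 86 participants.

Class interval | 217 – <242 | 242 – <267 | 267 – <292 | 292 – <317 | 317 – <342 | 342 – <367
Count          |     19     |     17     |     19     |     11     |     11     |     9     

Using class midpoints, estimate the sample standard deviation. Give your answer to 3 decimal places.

Midpoints: 229.5, 254.5, 279.5, 304.5, 329.5, 354.5
n = 86, Σfm = 24162, mean = 280.9535
Σfm² = 6931341.5
Σf(m − x̄)² = Σfm² − (Σfm)²/n = 6931341.5 − 24162²/86 = 142943.3140
Sample variance = 142943.3140 / 85 = 1681.6860
Standard deviation = √1681.6860 = 41.0084

41.008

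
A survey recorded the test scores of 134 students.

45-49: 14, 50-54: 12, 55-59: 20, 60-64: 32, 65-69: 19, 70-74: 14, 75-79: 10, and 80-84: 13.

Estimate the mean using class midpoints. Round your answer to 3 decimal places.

63.604

Midpoints: 47, 52, 57, 62, 67, 72, 77, 82
Σfm = 14×47 + 12×52 + 20×57 + 32×62 + 19×67 + 14×72 + 10×77 + 13×82 = 8523
n = Σf = 134
Mean = 8523 / 134 = 63.6045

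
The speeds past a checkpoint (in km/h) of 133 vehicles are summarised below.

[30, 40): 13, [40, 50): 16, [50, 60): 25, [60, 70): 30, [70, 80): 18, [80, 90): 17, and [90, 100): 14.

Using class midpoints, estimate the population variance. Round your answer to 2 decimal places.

314.26

Midpoints: 35, 45, 55, 65, 75, 85, 95
n = 133, Σfm = 8625, mean = 64.8496
Σfm² = 601125
Σf(m − x̄)² = Σfm² − (Σfm)²/n = 601125 − 8625²/133 = 41796.9925
Population variance = 41796.9925 / 133 = 314.2631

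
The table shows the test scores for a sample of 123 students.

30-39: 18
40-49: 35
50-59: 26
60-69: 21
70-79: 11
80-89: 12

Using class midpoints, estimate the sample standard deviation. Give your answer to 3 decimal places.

15.135

Midpoints: 34.5, 44.5, 54.5, 64.5, 74.5, 84.5
n = 123, Σfm = 6783.5, mean = 55.1504
Σfm² = 402060.75
Σf(m − x̄)² = Σfm² − (Σfm)²/n = 402060.75 − 6783.5²/123 = 27947.9675
Sample variance = 27947.9675 / 122 = 229.0817
Standard deviation = √229.0817 = 15.1354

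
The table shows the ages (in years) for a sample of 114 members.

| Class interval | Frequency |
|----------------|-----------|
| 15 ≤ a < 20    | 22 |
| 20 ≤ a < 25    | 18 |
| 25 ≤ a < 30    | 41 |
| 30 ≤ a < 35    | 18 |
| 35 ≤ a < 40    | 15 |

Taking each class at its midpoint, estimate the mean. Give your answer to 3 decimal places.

26.886

Midpoints: 17.5, 22.5, 27.5, 32.5, 37.5
Σfm = 22×17.5 + 18×22.5 + 41×27.5 + 18×32.5 + 15×37.5 = 3065
n = Σf = 114
Mean = 3065 / 114 = 26.8860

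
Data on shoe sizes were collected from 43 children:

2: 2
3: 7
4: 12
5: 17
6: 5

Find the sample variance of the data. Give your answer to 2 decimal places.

Values: 2, 3, 4, 5, 6
n = 43, Σfx = 188, mean = 4.3721
Σfx² = 868
Σf(x − x̄)² = Σfx² − (Σfx)²/n = 868 − 188²/43 = 46.0465
Sample variance = 46.0465 / 42 = 1.0963

1.10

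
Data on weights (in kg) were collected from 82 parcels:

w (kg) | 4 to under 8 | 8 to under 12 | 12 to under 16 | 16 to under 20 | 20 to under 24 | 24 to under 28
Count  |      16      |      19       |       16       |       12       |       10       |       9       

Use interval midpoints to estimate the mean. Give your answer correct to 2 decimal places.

14.39

Midpoints: 6, 10, 14, 18, 22, 26
Σfm = 16×6 + 19×10 + 16×14 + 12×18 + 10×22 + 9×26 = 1180
n = Σf = 82
Mean = 1180 / 82 = 14.3902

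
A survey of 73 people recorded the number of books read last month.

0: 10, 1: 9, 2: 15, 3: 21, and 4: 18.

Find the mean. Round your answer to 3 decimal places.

Values: 0, 1, 2, 3, 4
Σfx = 10×0 + 9×1 + 15×2 + 21×3 + 18×4 = 174
n = Σf = 73
Mean = 174 / 73 = 2.3836

2.384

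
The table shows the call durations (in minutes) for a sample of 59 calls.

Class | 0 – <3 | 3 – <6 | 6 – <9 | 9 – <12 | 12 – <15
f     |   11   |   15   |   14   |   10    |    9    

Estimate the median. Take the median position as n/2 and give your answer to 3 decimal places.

Cumulative frequencies: 11, 26, 40, 50, 59
n = 59; position = n/2 = 29.5.
This falls in the class 6 – <9: L = 6, F = 26, f = 14, h = 3.
Median ≈ 6 + ((29.5 − 26) / 14) × 3 = 6.7500

6.750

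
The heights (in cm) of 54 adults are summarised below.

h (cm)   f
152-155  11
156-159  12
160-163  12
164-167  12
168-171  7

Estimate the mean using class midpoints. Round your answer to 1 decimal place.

160.9

Midpoints: 153.5, 157.5, 161.5, 165.5, 169.5
Σfm = 11×153.5 + 12×157.5 + 12×161.5 + 12×165.5 + 7×169.5 = 8689
n = Σf = 54
Mean = 8689 / 54 = 160.9074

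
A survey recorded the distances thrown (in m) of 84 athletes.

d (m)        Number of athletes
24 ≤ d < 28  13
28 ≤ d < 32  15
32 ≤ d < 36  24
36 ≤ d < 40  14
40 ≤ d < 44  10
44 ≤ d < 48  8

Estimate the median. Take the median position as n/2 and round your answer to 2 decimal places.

34.33

Cumulative frequencies: 13, 28, 52, 66, 76, 84
n = 84; position = n/2 = 42.
This falls in the class 32 ≤ d < 36: L = 32, F = 28, f = 24, h = 4.
Median ≈ 32 + ((42 − 28) / 24) × 4 = 34.3333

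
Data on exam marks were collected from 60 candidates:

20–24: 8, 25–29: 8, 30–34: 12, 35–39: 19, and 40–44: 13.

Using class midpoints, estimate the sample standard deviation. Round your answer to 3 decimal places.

Midpoints: 22, 27, 32, 37, 42
n = 60, Σfm = 2025, mean = 33.7500
Σfm² = 70935
Σf(m − x̄)² = Σfm² − (Σfm)²/n = 70935 − 2025²/60 = 2591.2500
Sample variance = 2591.2500 / 59 = 43.9195
Standard deviation = √43.9195 = 6.6272

6.627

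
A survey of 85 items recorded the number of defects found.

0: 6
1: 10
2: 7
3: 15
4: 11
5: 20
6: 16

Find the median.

4

Cumulative frequencies: 6, 16, 23, 38, 49, 69, 85
n = 85, so the median is the value in position (n+1)/2 = 43.
Position 43 falls at value 4.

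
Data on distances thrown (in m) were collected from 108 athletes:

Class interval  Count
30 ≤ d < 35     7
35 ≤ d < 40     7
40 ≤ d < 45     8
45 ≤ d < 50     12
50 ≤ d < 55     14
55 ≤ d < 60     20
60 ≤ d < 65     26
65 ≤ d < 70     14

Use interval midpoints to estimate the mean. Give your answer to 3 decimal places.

Midpoints: 32.5, 37.5, 42.5, 47.5, 52.5, 57.5, 62.5, 67.5
Σfm = 7×32.5 + 7×37.5 + 8×42.5 + 12×47.5 + 14×52.5 + 20×57.5 + 26×62.5 + 14×67.5 = 5855
n = Σf = 108
Mean = 5855 / 108 = 54.2130

54.213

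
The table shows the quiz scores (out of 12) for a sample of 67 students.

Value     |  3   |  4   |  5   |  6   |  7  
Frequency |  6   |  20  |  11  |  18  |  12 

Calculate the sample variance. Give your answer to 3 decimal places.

Values: 3, 4, 5, 6, 7
n = 67, Σfx = 345, mean = 5.1493
Σfx² = 1885
Σf(x − x̄)² = Σfx² − (Σfx)²/n = 1885 − 345²/67 = 108.5075
Sample variance = 108.5075 / 66 = 1.6441

1.644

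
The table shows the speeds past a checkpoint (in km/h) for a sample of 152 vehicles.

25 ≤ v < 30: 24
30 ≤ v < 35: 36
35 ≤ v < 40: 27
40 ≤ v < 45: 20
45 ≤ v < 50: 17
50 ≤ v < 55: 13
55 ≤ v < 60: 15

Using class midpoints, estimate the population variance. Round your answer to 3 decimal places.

89.750

Midpoints: 27.5, 32.5, 37.5, 42.5, 47.5, 52.5, 57.5
n = 152, Σfm = 6045, mean = 39.7697
Σfm² = 254050
Σf(m − x̄)² = Σfm² − (Σfm)²/n = 254050 − 6045²/152 = 13641.9408
Population variance = 13641.9408 / 152 = 89.7496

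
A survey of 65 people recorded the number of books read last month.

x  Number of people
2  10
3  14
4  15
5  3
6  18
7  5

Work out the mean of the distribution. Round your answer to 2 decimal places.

4.31

Values: 2, 3, 4, 5, 6, 7
Σfx = 10×2 + 14×3 + 15×4 + 3×5 + 18×6 + 5×7 = 280
n = Σf = 65
Mean = 280 / 65 = 4.3077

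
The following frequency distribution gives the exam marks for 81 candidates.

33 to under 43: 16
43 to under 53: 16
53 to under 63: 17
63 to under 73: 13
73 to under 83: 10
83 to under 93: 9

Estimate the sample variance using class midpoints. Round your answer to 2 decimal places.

Midpoints: 38, 48, 58, 68, 78, 88
n = 81, Σfm = 4818, mean = 59.4815
Σfm² = 307804
Σf(m − x̄)² = Σfm² − (Σfm)²/n = 307804 − 4818²/81 = 21222.2222
Sample variance = 21222.2222 / 80 = 265.2778

265.28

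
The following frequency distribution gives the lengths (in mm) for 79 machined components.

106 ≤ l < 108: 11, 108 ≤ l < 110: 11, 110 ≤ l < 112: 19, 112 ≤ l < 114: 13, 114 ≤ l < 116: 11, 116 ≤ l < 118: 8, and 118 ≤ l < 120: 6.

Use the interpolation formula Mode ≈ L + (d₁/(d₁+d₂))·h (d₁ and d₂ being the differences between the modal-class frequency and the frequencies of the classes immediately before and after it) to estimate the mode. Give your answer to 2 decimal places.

111.14

Modal class: 110 ≤ l < 112 (highest frequency 19).
d₁ = 19 − 11 = 8, d₂ = 19 − 13 = 6
Mode ≈ 110 + (8/(8+6)) × 2 = 110 + 1.1429 = 111.1429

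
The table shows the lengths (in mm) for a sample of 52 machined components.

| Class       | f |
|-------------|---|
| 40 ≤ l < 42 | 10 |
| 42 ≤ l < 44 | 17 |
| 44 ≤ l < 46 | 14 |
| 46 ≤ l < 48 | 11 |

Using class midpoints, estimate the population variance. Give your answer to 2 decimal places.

Midpoints: 41, 43, 45, 47
n = 52, Σfm = 2288, mean = 44.0000
Σfm² = 100892
Σf(m − x̄)² = Σfm² − (Σfm)²/n = 100892 − 2288²/52 = 220.0000
Population variance = 220.0000 / 52 = 4.2308

4.23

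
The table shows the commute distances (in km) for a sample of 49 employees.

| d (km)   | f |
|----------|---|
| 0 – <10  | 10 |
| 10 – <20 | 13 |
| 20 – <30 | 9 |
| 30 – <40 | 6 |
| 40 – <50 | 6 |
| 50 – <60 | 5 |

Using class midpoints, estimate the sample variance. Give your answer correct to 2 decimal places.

Midpoints: 5, 15, 25, 35, 45, 55
n = 49, Σfm = 1225, mean = 25.0000
Σfm² = 43425
Σf(m − x̄)² = Σfm² − (Σfm)²/n = 43425 − 1225²/49 = 12800.0000
Sample variance = 12800.0000 / 48 = 266.6667

266.67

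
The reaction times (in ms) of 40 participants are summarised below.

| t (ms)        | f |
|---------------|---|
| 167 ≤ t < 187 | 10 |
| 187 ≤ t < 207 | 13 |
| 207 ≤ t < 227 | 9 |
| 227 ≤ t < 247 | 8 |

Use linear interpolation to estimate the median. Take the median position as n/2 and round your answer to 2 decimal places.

Cumulative frequencies: 10, 23, 32, 40
n = 40; position = n/2 = 20.
This falls in the class 187 ≤ t < 207: L = 187, F = 10, f = 13, h = 20.
Median ≈ 187 + ((20 − 10) / 13) × 20 = 202.3846

202.38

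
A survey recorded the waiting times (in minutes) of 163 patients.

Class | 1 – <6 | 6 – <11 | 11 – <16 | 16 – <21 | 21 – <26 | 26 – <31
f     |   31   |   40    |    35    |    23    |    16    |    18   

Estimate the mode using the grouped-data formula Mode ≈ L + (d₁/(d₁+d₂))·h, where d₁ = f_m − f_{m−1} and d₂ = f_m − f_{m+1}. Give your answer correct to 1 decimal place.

Modal class: 6 – <11 (highest frequency 40).
d₁ = 40 − 31 = 9, d₂ = 40 − 35 = 5
Mode ≈ 6 + (9/(9+5)) × 5 = 6 + 3.2143 = 9.2143

9.2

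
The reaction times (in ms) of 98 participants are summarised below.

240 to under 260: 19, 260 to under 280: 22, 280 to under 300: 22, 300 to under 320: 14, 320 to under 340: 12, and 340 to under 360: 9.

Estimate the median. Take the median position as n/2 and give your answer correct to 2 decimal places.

287.27

Cumulative frequencies: 19, 41, 63, 77, 89, 98
n = 98; position = n/2 = 49.
This falls in the class 280 to under 300: L = 280, F = 41, f = 22, h = 20.
Median ≈ 280 + ((49 − 41) / 22) × 20 = 287.2727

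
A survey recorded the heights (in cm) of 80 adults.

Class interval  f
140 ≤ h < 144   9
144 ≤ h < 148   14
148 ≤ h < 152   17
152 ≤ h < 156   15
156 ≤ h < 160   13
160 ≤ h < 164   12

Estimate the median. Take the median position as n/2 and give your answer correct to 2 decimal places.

152.00

Cumulative frequencies: 9, 23, 40, 55, 68, 80
n = 80; position = n/2 = 40.
This falls in the class 148 ≤ h < 152: L = 148, F = 23, f = 17, h = 4.
Median ≈ 148 + ((40 − 23) / 17) × 4 = 152.0000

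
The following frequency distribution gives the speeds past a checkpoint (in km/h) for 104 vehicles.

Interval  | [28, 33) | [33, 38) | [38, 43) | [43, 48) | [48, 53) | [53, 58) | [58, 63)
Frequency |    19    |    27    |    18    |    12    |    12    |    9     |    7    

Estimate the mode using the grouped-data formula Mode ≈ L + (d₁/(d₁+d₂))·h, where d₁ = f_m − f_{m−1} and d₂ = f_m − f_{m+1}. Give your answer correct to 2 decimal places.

35.35

Modal class: [33, 38) (highest frequency 27).
d₁ = 27 − 19 = 8, d₂ = 27 − 18 = 9
Mode ≈ 33 + (8/(8+9)) × 5 = 33 + 2.3529 = 35.3529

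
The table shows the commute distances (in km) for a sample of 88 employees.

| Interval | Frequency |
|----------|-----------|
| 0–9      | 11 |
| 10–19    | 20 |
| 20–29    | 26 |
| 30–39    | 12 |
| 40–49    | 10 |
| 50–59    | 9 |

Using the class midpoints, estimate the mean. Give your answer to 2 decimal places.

26.43

Midpoints: 4.5, 14.5, 24.5, 34.5, 44.5, 54.5
Σfm = 11×4.5 + 20×14.5 + 26×24.5 + 12×34.5 + 10×44.5 + 9×54.5 = 2326
n = Σf = 88
Mean = 2326 / 88 = 26.4318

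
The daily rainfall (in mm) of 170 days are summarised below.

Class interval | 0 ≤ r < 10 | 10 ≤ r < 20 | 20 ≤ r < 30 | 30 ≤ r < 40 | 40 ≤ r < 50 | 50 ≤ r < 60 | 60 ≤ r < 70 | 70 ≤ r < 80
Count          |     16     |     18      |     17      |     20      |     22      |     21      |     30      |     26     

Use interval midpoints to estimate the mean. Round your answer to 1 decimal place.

44.2

Midpoints: 5, 15, 25, 35, 45, 55, 65, 75
Σfm = 16×5 + 18×15 + 17×25 + 20×35 + 22×45 + 21×55 + 30×65 + 26×75 = 7520
n = Σf = 170
Mean = 7520 / 170 = 44.2353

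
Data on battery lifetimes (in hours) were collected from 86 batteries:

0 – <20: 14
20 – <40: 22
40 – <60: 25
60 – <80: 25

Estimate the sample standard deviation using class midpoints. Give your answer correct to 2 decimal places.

21.23

Midpoints: 10, 30, 50, 70
n = 86, Σfm = 3800, mean = 44.1860
Σfm² = 206200
Σf(m − x̄)² = Σfm² − (Σfm)²/n = 206200 − 3800²/86 = 38293.0233
Sample variance = 38293.0233 / 85 = 450.5062
Standard deviation = √450.5062 = 21.2251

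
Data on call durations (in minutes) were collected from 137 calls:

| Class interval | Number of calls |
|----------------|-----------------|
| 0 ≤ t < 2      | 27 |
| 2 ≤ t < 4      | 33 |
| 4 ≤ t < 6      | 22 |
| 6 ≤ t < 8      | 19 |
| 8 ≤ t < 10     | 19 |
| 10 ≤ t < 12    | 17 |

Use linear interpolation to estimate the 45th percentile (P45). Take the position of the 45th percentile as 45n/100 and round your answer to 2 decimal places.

4.15

Cumulative frequencies: 27, 60, 82, 101, 120, 137
n = 137; position = 45n/100 = 61.65.
This falls in the class 4 ≤ t < 6: L = 4, F = 60, f = 22, h = 2.
45th percentile ≈ 4 + ((61.65 − 60) / 22) × 2 = 4.1500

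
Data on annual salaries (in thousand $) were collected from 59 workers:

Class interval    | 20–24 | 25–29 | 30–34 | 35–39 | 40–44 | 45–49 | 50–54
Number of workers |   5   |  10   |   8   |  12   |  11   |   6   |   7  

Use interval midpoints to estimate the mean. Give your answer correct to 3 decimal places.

37.085

Midpoints: 22, 27, 32, 37, 42, 47, 52
Σfm = 5×22 + 10×27 + 8×32 + 12×37 + 11×42 + 6×47 + 7×52 = 2188
n = Σf = 59
Mean = 2188 / 59 = 37.0847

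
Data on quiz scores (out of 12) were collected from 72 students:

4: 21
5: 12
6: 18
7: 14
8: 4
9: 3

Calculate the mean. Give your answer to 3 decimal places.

5.681

Values: 4, 5, 6, 7, 8, 9
Σfx = 21×4 + 12×5 + 18×6 + 14×7 + 4×8 + 3×9 = 409
n = Σf = 72
Mean = 409 / 72 = 5.6806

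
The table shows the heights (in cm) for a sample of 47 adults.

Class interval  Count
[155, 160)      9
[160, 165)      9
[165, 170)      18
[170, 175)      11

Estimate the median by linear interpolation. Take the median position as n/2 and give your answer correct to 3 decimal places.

Cumulative frequencies: 9, 18, 36, 47
n = 47; position = n/2 = 23.5.
This falls in the class [165, 170): L = 165, F = 18, f = 18, h = 5.
Median ≈ 165 + ((23.5 − 18) / 18) × 5 = 166.5278

166.528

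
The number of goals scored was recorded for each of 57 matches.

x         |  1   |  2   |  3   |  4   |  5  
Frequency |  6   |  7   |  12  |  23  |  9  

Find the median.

Cumulative frequencies: 6, 13, 25, 48, 57
n = 57, so the median is the value in position (n+1)/2 = 29.
Position 29 falls at value 4.

4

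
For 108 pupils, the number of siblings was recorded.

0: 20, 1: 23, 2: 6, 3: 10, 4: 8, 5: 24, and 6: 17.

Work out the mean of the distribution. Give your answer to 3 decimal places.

2.954

Values: 0, 1, 2, 3, 4, 5, 6
Σfx = 20×0 + 23×1 + 6×2 + 10×3 + 8×4 + 24×5 + 17×6 = 319
n = Σf = 108
Mean = 319 / 108 = 2.9537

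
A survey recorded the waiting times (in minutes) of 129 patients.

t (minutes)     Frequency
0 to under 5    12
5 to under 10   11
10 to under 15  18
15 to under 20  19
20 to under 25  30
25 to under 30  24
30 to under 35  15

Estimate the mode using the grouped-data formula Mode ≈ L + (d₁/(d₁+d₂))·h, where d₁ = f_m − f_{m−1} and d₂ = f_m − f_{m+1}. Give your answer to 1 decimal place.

23.2

Modal class: 20 to under 25 (highest frequency 30).
d₁ = 30 − 19 = 11, d₂ = 30 − 24 = 6
Mode ≈ 20 + (11/(11+6)) × 5 = 20 + 3.2353 = 23.2353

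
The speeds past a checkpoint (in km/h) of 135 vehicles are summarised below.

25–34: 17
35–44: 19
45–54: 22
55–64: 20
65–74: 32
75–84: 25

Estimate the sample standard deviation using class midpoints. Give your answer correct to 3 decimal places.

Midpoints: 29.5, 39.5, 49.5, 59.5, 69.5, 79.5
n = 135, Σfm = 7742.5, mean = 57.3519
Σfm² = 481723.75
Σf(m − x̄)² = Σfm² − (Σfm)²/n = 481723.75 − 7742.5²/135 = 37677.0370
Sample variance = 37677.0370 / 134 = 281.1719
Standard deviation = √281.1719 = 16.7682

16.768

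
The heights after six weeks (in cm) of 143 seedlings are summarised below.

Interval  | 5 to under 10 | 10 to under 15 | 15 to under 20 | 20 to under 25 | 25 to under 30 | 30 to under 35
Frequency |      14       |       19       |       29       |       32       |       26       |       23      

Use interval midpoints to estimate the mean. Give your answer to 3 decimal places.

Midpoints: 7.5, 12.5, 17.5, 22.5, 27.5, 32.5
Σfm = 14×7.5 + 19×12.5 + 29×17.5 + 32×22.5 + 26×27.5 + 23×32.5 = 3032.5
n = Σf = 143
Mean = 3032.5 / 143 = 21.2063

21.206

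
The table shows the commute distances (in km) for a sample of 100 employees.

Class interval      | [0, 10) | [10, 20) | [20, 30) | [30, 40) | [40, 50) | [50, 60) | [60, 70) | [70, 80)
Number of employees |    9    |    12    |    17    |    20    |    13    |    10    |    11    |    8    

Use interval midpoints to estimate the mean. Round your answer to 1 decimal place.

Midpoints: 5, 15, 25, 35, 45, 55, 65, 75
Σfm = 9×5 + 12×15 + 17×25 + 20×35 + 13×45 + 10×55 + 11×65 + 8×75 = 3800
n = Σf = 100
Mean = 3800 / 100 = 38.0000

38.0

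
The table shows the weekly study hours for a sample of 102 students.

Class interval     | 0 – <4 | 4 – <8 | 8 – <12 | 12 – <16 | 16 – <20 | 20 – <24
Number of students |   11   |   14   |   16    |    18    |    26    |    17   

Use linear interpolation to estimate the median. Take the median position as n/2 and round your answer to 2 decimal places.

Cumulative frequencies: 11, 25, 41, 59, 85, 102
n = 102; position = n/2 = 51.
This falls in the class 12 – <16: L = 12, F = 41, f = 18, h = 4.
Median ≈ 12 + ((51 − 41) / 18) × 4 = 14.2222

14.22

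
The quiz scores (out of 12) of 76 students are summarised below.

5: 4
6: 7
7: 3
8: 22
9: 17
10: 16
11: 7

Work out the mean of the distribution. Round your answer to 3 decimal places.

Values: 5, 6, 7, 8, 9, 10, 11
Σfx = 4×5 + 7×6 + 3×7 + 22×8 + 17×9 + 16×10 + 7×11 = 649
n = Σf = 76
Mean = 649 / 76 = 8.5395

8.539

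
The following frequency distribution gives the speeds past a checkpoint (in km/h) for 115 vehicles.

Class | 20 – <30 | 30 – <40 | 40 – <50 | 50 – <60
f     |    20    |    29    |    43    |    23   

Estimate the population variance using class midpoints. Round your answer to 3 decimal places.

Midpoints: 25, 35, 45, 55
n = 115, Σfm = 4715, mean = 41.0000
Σfm² = 204675
Σf(m − x̄)² = Σfm² − (Σfm)²/n = 204675 − 4715²/115 = 11360.0000
Population variance = 11360.0000 / 115 = 98.7826

98.783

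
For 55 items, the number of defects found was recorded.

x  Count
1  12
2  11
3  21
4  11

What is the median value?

3

Cumulative frequencies: 12, 23, 44, 55
n = 55, so the median is the value in position (n+1)/2 = 28.
Position 28 falls at value 3.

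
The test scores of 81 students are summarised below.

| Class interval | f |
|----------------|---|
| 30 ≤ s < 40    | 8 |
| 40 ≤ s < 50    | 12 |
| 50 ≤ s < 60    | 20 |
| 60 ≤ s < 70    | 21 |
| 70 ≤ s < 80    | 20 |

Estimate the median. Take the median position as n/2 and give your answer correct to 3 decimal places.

Cumulative frequencies: 8, 20, 40, 61, 81
n = 81; position = n/2 = 40.5.
This falls in the class 60 ≤ s < 70: L = 60, F = 40, f = 21, h = 10.
Median ≈ 60 + ((40.5 − 40) / 21) × 10 = 60.2381

60.238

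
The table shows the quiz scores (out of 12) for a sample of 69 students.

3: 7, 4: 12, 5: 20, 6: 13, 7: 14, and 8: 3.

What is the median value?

Cumulative frequencies: 7, 19, 39, 52, 66, 69
n = 69, so the median is the value in position (n+1)/2 = 35.
Position 35 falls at value 5.

5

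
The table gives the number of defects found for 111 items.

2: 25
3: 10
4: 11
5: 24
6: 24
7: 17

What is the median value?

Cumulative frequencies: 25, 35, 46, 70, 94, 111
n = 111, so the median is the value in position (n+1)/2 = 56.
Position 56 falls at value 5.

5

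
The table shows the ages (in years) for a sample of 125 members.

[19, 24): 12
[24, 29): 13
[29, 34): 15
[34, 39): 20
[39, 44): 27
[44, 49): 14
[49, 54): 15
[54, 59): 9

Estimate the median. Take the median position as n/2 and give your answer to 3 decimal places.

Cumulative frequencies: 12, 25, 40, 60, 87, 101, 116, 125
n = 125; position = n/2 = 62.5.
This falls in the class [39, 44): L = 39, F = 60, f = 27, h = 5.
Median ≈ 39 + ((62.5 − 60) / 27) × 5 = 39.4630

39.463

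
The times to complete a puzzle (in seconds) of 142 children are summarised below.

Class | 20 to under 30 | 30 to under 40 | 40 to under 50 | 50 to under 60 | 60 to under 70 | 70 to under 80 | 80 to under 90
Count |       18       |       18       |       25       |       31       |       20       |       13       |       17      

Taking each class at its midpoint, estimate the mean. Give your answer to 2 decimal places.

Midpoints: 25, 35, 45, 55, 65, 75, 85
Σfm = 18×25 + 18×35 + 25×45 + 31×55 + 20×65 + 13×75 + 17×85 = 7630
n = Σf = 142
Mean = 7630 / 142 = 53.7324

53.73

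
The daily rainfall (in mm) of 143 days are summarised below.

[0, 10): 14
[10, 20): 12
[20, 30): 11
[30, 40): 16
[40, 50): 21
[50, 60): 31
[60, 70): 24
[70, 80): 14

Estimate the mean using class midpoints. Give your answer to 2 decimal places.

44.37

Midpoints: 5, 15, 25, 35, 45, 55, 65, 75
Σfm = 14×5 + 12×15 + 11×25 + 16×35 + 21×45 + 31×55 + 24×65 + 14×75 = 6345
n = Σf = 143
Mean = 6345 / 143 = 44.3706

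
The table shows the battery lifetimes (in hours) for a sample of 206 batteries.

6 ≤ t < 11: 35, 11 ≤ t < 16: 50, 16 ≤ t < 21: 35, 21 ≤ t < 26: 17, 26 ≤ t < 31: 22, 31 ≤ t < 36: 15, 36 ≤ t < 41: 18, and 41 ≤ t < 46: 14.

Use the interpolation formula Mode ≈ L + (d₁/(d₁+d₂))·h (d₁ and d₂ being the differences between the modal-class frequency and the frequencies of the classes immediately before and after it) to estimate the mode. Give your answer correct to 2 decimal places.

13.50

Modal class: 11 ≤ t < 16 (highest frequency 50).
d₁ = 50 − 35 = 15, d₂ = 50 − 35 = 15
Mode ≈ 11 + (15/(15+15)) × 5 = 11 + 2.5000 = 13.5000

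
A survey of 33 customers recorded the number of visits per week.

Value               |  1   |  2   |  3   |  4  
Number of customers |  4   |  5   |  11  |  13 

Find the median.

3

Cumulative frequencies: 4, 9, 20, 33
n = 33, so the median is the value in position (n+1)/2 = 17.
Position 17 falls at value 3.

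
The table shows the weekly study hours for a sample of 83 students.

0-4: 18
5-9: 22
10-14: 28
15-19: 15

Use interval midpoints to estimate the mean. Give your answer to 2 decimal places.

Midpoints: 2, 7, 12, 17
Σfm = 18×2 + 22×7 + 28×12 + 15×17 = 781
n = Σf = 83
Mean = 781 / 83 = 9.4096

9.41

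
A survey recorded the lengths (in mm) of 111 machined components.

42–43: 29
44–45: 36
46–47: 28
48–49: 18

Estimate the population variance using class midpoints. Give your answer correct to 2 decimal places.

4.25

Midpoints: 42.5, 44.5, 46.5, 48.5
n = 111, Σfm = 5009.5, mean = 45.1306
Σfm² = 226553.75
Σf(m − x̄)² = Σfm² − (Σfm)²/n = 226553.75 − 5009.5²/111 = 471.8559
Population variance = 471.8559 / 111 = 4.2510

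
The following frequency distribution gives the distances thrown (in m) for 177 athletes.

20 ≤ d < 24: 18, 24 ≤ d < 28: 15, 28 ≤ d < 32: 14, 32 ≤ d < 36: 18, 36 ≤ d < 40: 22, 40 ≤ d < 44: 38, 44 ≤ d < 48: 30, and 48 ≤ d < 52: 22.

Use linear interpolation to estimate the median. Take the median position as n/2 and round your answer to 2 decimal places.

40.16

Cumulative frequencies: 18, 33, 47, 65, 87, 125, 155, 177
n = 177; position = n/2 = 88.5.
This falls in the class 40 ≤ d < 44: L = 40, F = 87, f = 38, h = 4.
Median ≈ 40 + ((88.5 − 87) / 38) × 4 = 40.1579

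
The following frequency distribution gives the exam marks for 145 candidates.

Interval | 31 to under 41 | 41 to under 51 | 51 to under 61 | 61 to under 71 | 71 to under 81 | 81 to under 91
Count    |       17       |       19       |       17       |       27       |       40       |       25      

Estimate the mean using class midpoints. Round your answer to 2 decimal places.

Midpoints: 36, 46, 56, 66, 76, 86
Σfm = 17×36 + 19×46 + 17×56 + 27×66 + 40×76 + 25×86 = 9410
n = Σf = 145
Mean = 9410 / 145 = 64.8966

64.90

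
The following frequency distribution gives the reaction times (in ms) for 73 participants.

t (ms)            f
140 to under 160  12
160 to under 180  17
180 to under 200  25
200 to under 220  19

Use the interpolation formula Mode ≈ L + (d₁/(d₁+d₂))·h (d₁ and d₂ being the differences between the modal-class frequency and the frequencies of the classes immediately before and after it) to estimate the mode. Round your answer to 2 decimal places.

191.43

Modal class: 180 to under 200 (highest frequency 25).
d₁ = 25 − 17 = 8, d₂ = 25 − 19 = 6
Mode ≈ 180 + (8/(8+6)) × 20 = 180 + 11.4286 = 191.4286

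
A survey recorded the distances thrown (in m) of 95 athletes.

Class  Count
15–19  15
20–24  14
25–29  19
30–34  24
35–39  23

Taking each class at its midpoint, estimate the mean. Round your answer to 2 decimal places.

28.37

Midpoints: 17, 22, 27, 32, 37
Σfm = 15×17 + 14×22 + 19×27 + 24×32 + 23×37 = 2695
n = Σf = 95
Mean = 2695 / 95 = 28.3684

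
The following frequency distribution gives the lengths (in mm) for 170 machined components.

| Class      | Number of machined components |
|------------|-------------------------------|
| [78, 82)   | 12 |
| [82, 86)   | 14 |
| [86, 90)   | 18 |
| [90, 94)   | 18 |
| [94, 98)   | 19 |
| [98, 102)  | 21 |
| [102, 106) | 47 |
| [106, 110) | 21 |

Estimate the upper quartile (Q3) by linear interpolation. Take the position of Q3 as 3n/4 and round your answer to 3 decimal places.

104.170

Cumulative frequencies: 12, 26, 44, 62, 81, 102, 149, 170
n = 170; position = 3n/4 = 127.5.
This falls in the class [102, 106): L = 102, F = 102, f = 47, h = 4.
Upper quartile ≈ 102 + ((127.5 − 102) / 47) × 4 = 104.1702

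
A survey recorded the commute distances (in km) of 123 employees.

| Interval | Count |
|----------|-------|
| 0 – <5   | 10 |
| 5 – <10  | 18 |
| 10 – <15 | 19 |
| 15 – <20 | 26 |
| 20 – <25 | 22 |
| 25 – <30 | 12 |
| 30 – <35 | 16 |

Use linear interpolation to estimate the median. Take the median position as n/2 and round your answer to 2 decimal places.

17.79

Cumulative frequencies: 10, 28, 47, 73, 95, 107, 123
n = 123; position = n/2 = 61.5.
This falls in the class 15 – <20: L = 15, F = 47, f = 26, h = 5.
Median ≈ 15 + ((61.5 − 47) / 26) × 5 = 17.7885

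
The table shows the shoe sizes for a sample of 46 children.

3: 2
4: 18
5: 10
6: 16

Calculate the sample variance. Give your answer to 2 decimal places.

Values: 3, 4, 5, 6
n = 46, Σfx = 224, mean = 4.8696
Σfx² = 1132
Σf(x − x̄)² = Σfx² − (Σfx)²/n = 1132 − 224²/46 = 41.2174
Sample variance = 41.2174 / 45 = 0.9159

0.92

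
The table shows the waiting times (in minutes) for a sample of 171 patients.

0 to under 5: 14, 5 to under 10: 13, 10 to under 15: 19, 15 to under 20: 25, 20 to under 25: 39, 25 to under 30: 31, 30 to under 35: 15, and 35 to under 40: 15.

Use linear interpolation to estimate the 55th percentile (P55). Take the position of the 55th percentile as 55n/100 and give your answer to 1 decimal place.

23.0

Cumulative frequencies: 14, 27, 46, 71, 110, 141, 156, 171
n = 171; position = 55n/100 = 94.05.
This falls in the class 20 to under 25: L = 20, F = 71, f = 39, h = 5.
55th percentile ≈ 20 + ((94.05 − 71) / 39) × 5 = 22.9551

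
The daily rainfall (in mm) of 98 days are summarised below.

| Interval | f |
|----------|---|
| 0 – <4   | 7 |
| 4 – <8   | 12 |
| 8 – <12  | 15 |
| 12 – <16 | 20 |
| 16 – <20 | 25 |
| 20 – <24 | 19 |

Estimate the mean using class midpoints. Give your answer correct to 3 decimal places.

Midpoints: 2, 6, 10, 14, 18, 22
Σfm = 7×2 + 12×6 + 15×10 + 20×14 + 25×18 + 19×22 = 1384
n = Σf = 98
Mean = 1384 / 98 = 14.1224

14.122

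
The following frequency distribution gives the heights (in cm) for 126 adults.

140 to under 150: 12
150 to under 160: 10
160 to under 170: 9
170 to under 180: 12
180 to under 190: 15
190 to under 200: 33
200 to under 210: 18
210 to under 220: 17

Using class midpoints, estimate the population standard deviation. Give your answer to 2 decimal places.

Midpoints: 145, 155, 165, 175, 185, 195, 205, 215
n = 126, Σfm = 23430, mean = 185.9524
Σfm² = 4415550
Σf(m − x̄)² = Σfm² − (Σfm)²/n = 4415550 − 23430²/126 = 58685.7143
Population variance = 58685.7143 / 126 = 465.7596
Standard deviation = √465.7596 = 21.5815

21.58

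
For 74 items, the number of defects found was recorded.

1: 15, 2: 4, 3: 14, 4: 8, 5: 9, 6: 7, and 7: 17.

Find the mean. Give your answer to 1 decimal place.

Values: 1, 2, 3, 4, 5, 6, 7
Σfx = 15×1 + 4×2 + 14×3 + 8×4 + 9×5 + 7×6 + 17×7 = 303
n = Σf = 74
Mean = 303 / 74 = 4.0946

4.1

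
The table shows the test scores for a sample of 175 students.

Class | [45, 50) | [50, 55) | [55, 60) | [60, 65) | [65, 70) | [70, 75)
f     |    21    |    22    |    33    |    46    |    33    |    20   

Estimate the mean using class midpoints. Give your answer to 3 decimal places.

Midpoints: 47.5, 52.5, 57.5, 62.5, 67.5, 72.5
Σfm = 21×47.5 + 22×52.5 + 33×57.5 + 46×62.5 + 33×67.5 + 20×72.5 = 10602.5
n = Σf = 175
Mean = 10602.5 / 175 = 60.5857

60.586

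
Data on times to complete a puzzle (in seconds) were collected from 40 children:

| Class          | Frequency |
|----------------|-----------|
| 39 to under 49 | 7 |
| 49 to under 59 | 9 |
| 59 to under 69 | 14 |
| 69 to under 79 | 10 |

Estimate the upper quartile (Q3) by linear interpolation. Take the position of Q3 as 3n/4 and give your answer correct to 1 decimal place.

69.0

Cumulative frequencies: 7, 16, 30, 40
n = 40; position = 3n/4 = 30.
This falls in the class 59 to under 69: L = 59, F = 16, f = 14, h = 10.
Upper quartile ≈ 59 + ((30 − 16) / 14) × 10 = 69.0000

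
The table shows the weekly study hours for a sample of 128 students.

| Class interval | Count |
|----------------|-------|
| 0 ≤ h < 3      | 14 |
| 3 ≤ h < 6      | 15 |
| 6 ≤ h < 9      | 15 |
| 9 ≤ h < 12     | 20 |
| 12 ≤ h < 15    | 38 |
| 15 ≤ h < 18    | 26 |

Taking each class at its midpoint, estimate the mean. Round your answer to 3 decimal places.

Midpoints: 1.5, 4.5, 7.5, 10.5, 13.5, 16.5
Σfm = 14×1.5 + 15×4.5 + 15×7.5 + 20×10.5 + 38×13.5 + 26×16.5 = 1353
n = Σf = 128
Mean = 1353 / 128 = 10.5703

10.570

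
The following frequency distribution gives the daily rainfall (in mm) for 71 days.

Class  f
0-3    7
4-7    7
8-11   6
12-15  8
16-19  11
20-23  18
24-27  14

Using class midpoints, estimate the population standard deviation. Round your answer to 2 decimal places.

7.85

Midpoints: 1.5, 5.5, 9.5, 13.5, 17.5, 21.5, 25.5
n = 71, Σfm = 1150.5, mean = 16.2042
Σfm² = 23019.75
Σf(m − x̄)² = Σfm² − (Σfm)²/n = 23019.75 − 1150.5²/71 = 4376.7887
Population variance = 4376.7887 / 71 = 61.6449
Standard deviation = √61.6449 = 7.8514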